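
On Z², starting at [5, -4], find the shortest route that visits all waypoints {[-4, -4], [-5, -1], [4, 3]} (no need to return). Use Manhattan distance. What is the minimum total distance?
25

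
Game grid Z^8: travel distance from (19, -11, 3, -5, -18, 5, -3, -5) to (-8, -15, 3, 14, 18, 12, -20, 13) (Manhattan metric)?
128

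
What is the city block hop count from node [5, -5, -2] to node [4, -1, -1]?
6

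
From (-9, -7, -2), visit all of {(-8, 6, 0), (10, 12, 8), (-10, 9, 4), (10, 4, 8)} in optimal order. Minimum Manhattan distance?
60
(one optimal route: (-9, -7, -2) → (-8, 6, 0) → (-10, 9, 4) → (10, 12, 8) → (10, 4, 8))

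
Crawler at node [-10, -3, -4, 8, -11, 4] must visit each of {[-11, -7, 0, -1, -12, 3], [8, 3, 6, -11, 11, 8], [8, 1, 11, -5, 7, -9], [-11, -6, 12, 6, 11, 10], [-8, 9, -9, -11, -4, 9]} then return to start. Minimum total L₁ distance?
268
(one optimal route: (-10, -3, -4, 8, -11, 4) → (-11, -7, 0, -1, -12, 3) → (-11, -6, 12, 6, 11, 10) → (8, 1, 11, -5, 7, -9) → (8, 3, 6, -11, 11, 8) → (-8, 9, -9, -11, -4, 9) → (-10, -3, -4, 8, -11, 4))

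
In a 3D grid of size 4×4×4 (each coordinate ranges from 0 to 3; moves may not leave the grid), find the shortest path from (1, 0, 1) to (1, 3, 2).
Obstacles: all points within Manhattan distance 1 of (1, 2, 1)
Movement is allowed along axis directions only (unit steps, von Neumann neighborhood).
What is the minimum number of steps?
6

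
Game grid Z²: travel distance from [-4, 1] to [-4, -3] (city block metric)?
4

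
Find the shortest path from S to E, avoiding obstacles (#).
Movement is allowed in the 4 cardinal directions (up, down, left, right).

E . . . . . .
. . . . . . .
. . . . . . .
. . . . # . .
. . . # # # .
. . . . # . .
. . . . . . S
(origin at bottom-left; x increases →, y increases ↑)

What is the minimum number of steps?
12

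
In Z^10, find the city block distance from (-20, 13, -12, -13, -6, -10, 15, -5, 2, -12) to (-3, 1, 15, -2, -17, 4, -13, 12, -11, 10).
172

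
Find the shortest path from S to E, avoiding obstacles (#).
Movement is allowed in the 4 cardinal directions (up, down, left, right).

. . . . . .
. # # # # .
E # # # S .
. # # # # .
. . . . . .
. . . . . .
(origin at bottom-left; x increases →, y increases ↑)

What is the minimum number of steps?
10
(one shortest path: (4, 3) → (5, 3) → (5, 2) → (5, 1) → (4, 1) → (3, 1) → (2, 1) → (1, 1) → (0, 1) → (0, 2) → (0, 3))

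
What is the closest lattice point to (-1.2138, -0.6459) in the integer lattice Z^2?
(-1, -1)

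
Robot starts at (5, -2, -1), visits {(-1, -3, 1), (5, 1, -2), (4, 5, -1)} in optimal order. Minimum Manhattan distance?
25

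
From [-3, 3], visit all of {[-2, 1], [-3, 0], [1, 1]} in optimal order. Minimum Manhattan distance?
8
(one optimal route: (-3, 3) → (-3, 0) → (-2, 1) → (1, 1))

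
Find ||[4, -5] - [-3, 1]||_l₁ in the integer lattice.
13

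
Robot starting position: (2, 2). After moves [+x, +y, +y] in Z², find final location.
(3, 4)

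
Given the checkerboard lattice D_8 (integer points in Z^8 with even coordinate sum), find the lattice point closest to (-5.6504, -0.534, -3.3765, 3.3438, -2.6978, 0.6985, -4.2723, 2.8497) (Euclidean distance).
(-6, -1, -3, 3, -3, 1, -4, 3)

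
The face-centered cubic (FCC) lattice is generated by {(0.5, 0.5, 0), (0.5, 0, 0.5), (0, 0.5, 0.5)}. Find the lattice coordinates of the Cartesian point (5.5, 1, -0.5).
7b₁ + 4b₂ - 5b₃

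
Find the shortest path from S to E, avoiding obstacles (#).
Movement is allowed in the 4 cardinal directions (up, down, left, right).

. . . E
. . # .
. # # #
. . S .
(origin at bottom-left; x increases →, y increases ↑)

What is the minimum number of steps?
8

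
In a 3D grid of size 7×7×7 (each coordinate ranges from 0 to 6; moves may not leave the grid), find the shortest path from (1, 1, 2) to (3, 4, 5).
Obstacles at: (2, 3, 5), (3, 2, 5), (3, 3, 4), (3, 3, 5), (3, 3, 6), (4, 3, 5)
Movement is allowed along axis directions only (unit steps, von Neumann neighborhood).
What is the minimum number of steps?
8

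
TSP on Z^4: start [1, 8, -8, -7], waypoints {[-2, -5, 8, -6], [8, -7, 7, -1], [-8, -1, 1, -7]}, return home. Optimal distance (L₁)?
106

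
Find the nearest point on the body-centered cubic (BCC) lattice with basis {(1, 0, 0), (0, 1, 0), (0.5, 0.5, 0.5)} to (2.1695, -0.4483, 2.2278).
(2.5, -0.5, 2.5)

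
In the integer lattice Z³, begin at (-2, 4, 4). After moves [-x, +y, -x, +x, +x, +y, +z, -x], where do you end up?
(-3, 6, 5)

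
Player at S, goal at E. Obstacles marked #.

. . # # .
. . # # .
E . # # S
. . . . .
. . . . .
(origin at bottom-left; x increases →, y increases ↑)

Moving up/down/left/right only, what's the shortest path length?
6
(one shortest path: (4, 2) → (4, 1) → (3, 1) → (2, 1) → (1, 1) → (0, 1) → (0, 2))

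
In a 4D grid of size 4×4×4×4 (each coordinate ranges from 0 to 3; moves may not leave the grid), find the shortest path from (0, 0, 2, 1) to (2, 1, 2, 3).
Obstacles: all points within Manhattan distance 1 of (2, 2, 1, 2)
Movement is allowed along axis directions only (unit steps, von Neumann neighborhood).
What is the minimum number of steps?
5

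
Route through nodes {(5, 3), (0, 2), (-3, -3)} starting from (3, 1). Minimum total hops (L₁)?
18
(one optimal route: (3, 1) → (5, 3) → (0, 2) → (-3, -3))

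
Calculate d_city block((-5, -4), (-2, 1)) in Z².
8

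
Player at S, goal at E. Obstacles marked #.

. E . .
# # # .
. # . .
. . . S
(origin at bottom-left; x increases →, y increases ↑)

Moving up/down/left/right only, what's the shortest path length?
5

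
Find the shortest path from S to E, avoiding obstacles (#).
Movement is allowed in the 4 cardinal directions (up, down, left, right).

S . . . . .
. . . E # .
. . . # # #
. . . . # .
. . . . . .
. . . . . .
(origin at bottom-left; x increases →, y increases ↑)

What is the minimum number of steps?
4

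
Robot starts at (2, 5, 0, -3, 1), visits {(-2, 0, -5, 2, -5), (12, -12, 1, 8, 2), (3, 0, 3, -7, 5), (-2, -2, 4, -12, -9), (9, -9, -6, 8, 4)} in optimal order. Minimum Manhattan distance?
124
(one optimal route: (2, 5, 0, -3, 1) → (3, 0, 3, -7, 5) → (-2, -2, 4, -12, -9) → (-2, 0, -5, 2, -5) → (9, -9, -6, 8, 4) → (12, -12, 1, 8, 2))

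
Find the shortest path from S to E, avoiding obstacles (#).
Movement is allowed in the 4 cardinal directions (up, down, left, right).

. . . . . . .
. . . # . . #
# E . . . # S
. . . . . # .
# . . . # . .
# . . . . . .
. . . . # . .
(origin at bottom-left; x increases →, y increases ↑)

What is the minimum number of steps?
11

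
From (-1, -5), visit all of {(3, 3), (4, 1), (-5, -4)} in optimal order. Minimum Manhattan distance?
22
(one optimal route: (-1, -5) → (-5, -4) → (4, 1) → (3, 3))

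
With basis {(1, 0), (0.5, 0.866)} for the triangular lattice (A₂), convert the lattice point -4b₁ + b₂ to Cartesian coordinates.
(-3.5, 0.866)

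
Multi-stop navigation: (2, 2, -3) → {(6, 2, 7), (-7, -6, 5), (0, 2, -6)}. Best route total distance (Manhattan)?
47
(one optimal route: (2, 2, -3) → (0, 2, -6) → (6, 2, 7) → (-7, -6, 5))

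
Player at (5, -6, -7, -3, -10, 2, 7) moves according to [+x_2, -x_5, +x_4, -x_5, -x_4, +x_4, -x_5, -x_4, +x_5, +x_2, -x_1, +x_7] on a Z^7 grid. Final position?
(4, -4, -7, -3, -12, 2, 8)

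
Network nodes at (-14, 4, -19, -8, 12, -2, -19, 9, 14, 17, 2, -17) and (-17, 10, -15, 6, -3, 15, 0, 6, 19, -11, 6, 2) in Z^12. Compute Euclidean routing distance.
48.239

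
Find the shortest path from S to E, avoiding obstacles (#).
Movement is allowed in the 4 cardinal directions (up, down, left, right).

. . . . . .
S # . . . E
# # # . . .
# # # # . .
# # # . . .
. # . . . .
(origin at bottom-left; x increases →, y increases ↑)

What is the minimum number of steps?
7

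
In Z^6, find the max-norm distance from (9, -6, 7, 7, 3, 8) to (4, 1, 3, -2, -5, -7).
15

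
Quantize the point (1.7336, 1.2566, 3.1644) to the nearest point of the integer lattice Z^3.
(2, 1, 3)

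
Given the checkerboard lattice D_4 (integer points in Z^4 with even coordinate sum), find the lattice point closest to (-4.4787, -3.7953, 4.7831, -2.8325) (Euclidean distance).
(-4, -4, 5, -3)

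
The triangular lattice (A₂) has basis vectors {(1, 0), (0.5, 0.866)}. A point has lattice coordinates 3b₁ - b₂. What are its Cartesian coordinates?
(2.5, -0.866)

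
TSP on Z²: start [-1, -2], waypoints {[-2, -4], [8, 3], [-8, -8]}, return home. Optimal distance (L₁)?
54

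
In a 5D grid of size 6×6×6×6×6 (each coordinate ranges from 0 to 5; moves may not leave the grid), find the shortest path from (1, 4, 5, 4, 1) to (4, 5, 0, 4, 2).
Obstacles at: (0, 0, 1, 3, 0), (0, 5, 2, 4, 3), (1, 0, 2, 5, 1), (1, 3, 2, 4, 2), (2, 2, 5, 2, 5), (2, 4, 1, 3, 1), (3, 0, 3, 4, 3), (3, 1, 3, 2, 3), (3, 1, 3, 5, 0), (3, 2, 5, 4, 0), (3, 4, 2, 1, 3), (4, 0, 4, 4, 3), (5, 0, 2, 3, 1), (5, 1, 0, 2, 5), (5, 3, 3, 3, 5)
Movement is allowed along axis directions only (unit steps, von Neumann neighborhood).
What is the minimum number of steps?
10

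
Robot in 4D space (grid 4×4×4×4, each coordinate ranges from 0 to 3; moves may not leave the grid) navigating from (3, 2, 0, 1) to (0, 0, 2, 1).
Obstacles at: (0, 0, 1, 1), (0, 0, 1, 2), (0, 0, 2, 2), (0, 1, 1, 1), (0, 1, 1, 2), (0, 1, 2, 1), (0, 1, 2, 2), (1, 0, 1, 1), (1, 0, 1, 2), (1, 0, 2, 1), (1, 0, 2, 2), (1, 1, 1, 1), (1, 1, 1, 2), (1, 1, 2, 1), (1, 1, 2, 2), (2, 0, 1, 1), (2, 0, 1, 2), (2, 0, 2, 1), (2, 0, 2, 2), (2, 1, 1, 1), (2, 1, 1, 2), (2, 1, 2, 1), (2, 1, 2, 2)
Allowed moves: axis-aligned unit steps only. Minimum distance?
9
(one shortest path: (3, 2, 0, 1) → (2, 2, 0, 1) → (1, 2, 0, 1) → (0, 2, 0, 1) → (0, 1, 0, 1) → (0, 0, 0, 1) → (0, 0, 0, 0) → (0, 0, 1, 0) → (0, 0, 2, 0) → (0, 0, 2, 1))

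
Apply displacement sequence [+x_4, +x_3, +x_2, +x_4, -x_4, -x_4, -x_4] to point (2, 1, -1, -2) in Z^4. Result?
(2, 2, 0, -3)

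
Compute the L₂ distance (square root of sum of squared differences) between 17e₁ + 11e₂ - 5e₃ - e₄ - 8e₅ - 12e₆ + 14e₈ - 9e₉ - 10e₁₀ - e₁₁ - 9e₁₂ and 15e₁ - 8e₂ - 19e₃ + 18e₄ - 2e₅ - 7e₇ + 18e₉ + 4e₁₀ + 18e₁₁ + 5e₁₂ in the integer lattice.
53.1883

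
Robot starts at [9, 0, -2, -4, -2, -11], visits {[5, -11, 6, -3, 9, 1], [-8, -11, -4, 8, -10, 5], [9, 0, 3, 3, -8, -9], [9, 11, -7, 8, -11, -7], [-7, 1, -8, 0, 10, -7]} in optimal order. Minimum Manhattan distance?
213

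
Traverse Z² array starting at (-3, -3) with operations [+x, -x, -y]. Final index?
(-3, -4)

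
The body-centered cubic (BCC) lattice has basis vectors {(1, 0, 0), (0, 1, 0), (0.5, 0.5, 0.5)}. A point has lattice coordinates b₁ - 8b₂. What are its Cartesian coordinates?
(1, -8, 0)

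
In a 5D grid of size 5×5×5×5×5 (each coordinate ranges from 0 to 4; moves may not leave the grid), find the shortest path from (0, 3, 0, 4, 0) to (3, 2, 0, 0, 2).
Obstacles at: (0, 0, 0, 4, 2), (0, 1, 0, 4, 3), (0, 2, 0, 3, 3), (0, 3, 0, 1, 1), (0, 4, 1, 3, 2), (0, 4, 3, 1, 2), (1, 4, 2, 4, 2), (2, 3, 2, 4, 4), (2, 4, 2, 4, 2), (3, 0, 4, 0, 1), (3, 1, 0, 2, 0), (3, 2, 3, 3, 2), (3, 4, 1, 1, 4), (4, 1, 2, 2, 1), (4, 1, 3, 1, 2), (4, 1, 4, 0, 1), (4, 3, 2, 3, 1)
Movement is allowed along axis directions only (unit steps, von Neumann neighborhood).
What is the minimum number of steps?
10
(one shortest path: (0, 3, 0, 4, 0) → (1, 3, 0, 4, 0) → (2, 3, 0, 4, 0) → (3, 3, 0, 4, 0) → (3, 2, 0, 4, 0) → (3, 2, 0, 3, 0) → (3, 2, 0, 2, 0) → (3, 2, 0, 1, 0) → (3, 2, 0, 0, 0) → (3, 2, 0, 0, 1) → (3, 2, 0, 0, 2))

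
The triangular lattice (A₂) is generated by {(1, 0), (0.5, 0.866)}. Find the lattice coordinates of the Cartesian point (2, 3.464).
4b₂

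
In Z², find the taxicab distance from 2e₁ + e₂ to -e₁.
4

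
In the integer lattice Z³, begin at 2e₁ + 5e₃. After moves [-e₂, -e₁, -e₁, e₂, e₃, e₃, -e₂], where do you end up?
(0, -1, 7)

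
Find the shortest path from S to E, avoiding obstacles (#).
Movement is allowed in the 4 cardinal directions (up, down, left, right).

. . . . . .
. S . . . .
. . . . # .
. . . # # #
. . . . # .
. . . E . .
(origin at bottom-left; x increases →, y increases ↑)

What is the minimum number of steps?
6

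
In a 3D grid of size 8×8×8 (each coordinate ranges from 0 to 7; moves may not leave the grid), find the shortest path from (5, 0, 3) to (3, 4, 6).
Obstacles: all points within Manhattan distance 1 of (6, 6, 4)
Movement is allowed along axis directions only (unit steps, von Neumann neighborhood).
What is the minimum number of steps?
9
(one shortest path: (5, 0, 3) → (4, 0, 3) → (3, 0, 3) → (3, 1, 3) → (3, 2, 3) → (3, 3, 3) → (3, 4, 3) → (3, 4, 4) → (3, 4, 5) → (3, 4, 6))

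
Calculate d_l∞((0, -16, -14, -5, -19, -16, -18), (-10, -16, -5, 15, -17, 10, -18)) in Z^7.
26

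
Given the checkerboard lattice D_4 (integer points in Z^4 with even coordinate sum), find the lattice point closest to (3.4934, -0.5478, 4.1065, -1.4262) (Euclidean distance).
(4, -1, 4, -1)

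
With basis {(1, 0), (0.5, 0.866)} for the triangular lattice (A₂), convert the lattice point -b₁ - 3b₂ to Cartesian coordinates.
(-2.5, -2.598)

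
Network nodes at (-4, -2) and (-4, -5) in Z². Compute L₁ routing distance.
3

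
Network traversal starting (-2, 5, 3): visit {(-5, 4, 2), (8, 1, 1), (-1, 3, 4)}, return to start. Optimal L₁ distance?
40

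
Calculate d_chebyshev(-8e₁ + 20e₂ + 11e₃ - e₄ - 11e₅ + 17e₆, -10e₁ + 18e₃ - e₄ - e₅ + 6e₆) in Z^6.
20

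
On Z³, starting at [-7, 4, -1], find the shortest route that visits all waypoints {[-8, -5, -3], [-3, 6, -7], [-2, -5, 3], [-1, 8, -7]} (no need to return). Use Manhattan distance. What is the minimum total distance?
50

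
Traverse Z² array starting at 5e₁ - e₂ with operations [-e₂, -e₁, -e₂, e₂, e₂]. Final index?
(4, -1)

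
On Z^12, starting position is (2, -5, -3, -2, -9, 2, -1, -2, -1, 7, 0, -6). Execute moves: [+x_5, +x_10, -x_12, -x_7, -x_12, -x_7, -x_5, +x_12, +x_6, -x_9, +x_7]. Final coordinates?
(2, -5, -3, -2, -9, 3, -2, -2, -2, 8, 0, -7)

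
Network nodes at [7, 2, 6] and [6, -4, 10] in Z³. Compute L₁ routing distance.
11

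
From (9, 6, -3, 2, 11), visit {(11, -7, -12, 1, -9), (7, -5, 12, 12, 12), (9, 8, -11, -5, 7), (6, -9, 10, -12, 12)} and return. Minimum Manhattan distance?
194
(one optimal route: (9, 6, -3, 2, 11) → (7, -5, 12, 12, 12) → (6, -9, 10, -12, 12) → (11, -7, -12, 1, -9) → (9, 8, -11, -5, 7) → (9, 6, -3, 2, 11))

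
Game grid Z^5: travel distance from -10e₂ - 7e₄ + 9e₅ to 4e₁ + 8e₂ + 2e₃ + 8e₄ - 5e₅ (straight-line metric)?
27.6586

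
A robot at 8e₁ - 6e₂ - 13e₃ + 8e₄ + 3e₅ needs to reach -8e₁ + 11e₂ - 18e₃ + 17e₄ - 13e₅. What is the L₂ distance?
30.1164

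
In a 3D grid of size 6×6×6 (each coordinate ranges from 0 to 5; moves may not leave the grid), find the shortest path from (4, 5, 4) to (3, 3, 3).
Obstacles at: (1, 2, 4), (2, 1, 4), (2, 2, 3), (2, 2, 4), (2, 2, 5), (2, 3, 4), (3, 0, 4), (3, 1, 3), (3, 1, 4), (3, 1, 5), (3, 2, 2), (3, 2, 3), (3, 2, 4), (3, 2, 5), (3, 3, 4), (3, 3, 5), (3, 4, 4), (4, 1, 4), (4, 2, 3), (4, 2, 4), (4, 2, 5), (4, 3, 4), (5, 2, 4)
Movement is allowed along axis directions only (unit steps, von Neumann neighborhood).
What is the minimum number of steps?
4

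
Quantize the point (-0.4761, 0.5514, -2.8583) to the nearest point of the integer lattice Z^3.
(0, 1, -3)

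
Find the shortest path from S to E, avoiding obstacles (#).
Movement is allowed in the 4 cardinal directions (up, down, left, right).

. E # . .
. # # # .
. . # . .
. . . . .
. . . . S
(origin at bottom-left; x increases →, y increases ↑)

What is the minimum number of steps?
9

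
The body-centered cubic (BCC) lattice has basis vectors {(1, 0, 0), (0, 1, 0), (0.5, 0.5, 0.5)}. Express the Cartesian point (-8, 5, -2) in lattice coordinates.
-6b₁ + 7b₂ - 4b₃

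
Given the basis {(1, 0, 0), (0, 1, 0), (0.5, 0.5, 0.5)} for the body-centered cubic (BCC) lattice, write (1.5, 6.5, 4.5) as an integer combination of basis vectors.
-3b₁ + 2b₂ + 9b₃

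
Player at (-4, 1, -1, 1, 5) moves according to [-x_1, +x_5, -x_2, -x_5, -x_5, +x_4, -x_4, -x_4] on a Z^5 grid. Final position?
(-5, 0, -1, 0, 4)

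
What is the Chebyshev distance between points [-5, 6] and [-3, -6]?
12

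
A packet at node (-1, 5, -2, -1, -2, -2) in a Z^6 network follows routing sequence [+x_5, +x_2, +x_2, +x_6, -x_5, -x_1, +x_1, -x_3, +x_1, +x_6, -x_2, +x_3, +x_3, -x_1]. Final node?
(-1, 6, -1, -1, -2, 0)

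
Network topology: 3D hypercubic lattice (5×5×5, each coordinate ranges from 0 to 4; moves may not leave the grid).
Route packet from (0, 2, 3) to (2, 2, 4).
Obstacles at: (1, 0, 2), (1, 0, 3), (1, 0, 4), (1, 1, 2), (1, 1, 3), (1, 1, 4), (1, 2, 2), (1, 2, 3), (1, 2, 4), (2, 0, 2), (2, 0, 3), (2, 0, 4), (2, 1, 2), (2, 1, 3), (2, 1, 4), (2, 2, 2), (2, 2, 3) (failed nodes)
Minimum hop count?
5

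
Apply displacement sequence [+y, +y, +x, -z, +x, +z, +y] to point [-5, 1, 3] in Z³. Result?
(-3, 4, 3)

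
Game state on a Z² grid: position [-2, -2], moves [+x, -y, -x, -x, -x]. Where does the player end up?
(-4, -3)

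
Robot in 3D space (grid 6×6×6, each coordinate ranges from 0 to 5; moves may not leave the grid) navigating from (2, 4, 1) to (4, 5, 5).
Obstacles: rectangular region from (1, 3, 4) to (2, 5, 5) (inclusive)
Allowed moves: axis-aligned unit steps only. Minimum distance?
7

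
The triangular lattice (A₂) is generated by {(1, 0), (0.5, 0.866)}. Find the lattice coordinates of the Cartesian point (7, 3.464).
5b₁ + 4b₂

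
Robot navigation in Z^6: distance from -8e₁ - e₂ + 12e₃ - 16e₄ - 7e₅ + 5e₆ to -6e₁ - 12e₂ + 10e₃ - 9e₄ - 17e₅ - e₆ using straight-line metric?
17.72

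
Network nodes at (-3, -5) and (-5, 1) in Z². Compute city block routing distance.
8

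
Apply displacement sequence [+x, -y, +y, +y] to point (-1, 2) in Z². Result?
(0, 3)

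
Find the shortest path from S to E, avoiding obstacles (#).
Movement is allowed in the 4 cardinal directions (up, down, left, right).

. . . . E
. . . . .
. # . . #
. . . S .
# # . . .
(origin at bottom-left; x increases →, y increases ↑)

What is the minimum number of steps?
4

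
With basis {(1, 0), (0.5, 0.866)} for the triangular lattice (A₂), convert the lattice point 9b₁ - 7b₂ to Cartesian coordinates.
(5.5, -6.062)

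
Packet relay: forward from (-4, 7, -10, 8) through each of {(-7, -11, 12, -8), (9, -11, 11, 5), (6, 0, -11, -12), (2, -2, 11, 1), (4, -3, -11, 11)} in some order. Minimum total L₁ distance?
141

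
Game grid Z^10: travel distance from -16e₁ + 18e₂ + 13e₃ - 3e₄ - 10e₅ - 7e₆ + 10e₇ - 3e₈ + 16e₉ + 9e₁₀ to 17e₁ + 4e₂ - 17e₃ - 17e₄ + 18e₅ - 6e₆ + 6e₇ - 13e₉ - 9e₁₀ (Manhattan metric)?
174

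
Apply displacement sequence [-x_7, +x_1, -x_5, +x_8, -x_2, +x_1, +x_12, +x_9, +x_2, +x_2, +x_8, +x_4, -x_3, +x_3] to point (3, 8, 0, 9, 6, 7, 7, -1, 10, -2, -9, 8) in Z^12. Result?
(5, 9, 0, 10, 5, 7, 6, 1, 11, -2, -9, 9)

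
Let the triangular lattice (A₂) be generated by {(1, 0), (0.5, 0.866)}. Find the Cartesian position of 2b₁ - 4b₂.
(0, -3.464)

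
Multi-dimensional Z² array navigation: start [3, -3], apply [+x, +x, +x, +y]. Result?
(6, -2)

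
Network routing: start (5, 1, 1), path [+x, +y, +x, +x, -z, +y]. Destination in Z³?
(8, 3, 0)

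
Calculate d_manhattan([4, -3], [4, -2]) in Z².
1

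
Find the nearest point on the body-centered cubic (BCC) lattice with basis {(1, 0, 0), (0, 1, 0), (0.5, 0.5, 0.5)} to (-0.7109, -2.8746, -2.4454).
(-0.5, -2.5, -2.5)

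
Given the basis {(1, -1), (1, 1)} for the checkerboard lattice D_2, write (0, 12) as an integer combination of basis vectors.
-6b₁ + 6b₂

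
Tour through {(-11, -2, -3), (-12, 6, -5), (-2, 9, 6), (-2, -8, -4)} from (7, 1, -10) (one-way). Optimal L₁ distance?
75
(one optimal route: (7, 1, -10) → (-2, -8, -4) → (-11, -2, -3) → (-12, 6, -5) → (-2, 9, 6))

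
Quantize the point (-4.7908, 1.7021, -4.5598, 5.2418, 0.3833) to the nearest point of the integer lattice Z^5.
(-5, 2, -5, 5, 0)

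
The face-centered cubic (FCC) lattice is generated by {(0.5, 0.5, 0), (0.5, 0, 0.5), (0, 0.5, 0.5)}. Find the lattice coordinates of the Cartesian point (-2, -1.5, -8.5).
5b₁ - 9b₂ - 8b₃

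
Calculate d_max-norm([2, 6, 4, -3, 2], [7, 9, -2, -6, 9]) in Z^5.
7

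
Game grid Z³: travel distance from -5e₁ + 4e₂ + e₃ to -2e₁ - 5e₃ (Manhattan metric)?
13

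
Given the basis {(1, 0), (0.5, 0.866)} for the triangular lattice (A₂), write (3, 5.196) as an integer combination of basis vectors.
6b₂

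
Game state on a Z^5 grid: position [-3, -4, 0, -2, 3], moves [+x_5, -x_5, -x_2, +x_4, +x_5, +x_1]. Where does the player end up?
(-2, -5, 0, -1, 4)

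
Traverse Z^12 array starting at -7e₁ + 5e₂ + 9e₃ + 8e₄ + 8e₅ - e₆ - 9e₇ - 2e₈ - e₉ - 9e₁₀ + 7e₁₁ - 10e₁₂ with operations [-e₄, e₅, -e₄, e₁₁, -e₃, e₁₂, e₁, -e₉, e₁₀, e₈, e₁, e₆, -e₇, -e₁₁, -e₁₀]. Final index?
(-5, 5, 8, 6, 9, 0, -10, -1, -2, -9, 7, -9)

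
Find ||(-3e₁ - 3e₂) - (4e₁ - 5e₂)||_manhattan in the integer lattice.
9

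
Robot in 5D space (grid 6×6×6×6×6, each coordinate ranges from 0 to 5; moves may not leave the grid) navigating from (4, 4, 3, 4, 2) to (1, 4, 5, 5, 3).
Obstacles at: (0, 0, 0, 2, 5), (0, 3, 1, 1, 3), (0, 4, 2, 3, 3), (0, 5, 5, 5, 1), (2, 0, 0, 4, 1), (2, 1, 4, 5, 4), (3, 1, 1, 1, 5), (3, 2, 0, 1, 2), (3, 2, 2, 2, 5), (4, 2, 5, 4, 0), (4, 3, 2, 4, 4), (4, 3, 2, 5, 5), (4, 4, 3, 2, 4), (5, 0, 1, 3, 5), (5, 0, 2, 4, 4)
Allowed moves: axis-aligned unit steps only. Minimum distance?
7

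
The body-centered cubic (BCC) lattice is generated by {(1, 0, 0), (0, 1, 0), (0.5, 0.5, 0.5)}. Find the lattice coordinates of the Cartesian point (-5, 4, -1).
-4b₁ + 5b₂ - 2b₃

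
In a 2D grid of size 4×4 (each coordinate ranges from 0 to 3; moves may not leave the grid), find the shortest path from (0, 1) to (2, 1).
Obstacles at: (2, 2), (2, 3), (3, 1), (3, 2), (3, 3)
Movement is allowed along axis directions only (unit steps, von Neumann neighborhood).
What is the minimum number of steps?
2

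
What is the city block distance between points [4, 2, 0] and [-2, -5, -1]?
14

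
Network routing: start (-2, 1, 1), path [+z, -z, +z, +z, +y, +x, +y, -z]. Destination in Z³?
(-1, 3, 2)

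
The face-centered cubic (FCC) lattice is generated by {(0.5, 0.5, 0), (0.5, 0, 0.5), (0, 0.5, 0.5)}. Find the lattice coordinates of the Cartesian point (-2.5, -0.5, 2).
-5b₁ + 4b₃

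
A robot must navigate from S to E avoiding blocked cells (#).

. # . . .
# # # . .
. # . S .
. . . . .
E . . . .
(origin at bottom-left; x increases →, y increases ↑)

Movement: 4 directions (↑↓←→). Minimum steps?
5
(one shortest path: (3, 2) → (2, 2) → (2, 1) → (1, 1) → (0, 1) → (0, 0))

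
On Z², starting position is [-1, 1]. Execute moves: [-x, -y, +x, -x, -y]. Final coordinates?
(-2, -1)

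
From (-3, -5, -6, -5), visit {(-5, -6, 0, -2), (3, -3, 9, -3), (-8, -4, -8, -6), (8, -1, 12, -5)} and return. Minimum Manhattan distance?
92
(one optimal route: (-3, -5, -6, -5) → (-8, -4, -8, -6) → (-5, -6, 0, -2) → (3, -3, 9, -3) → (8, -1, 12, -5) → (-3, -5, -6, -5))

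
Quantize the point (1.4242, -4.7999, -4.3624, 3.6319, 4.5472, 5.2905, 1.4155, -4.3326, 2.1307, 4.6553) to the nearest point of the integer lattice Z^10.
(1, -5, -4, 4, 5, 5, 1, -4, 2, 5)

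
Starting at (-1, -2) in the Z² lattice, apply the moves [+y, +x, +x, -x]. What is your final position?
(0, -1)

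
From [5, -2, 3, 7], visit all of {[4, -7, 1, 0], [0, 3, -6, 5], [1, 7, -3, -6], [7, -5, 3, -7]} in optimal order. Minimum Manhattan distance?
73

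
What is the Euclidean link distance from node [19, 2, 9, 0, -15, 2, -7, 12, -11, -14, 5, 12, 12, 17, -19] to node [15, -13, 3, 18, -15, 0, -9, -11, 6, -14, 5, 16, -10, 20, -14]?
44.2832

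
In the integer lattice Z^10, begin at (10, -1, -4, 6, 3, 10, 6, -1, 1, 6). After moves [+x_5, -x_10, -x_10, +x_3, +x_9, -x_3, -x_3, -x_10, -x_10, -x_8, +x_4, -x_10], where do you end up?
(10, -1, -5, 7, 4, 10, 6, -2, 2, 1)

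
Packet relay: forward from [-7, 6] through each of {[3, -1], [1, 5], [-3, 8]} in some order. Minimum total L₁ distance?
21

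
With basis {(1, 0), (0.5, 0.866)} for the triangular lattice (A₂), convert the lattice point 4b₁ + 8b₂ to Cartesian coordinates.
(8, 6.928)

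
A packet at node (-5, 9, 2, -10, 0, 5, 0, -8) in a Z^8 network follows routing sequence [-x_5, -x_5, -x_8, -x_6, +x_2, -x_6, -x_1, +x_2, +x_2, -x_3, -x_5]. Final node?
(-6, 12, 1, -10, -3, 3, 0, -9)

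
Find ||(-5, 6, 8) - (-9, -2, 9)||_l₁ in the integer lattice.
13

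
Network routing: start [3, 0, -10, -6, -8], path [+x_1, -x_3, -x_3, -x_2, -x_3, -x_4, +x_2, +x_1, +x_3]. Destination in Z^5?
(5, 0, -12, -7, -8)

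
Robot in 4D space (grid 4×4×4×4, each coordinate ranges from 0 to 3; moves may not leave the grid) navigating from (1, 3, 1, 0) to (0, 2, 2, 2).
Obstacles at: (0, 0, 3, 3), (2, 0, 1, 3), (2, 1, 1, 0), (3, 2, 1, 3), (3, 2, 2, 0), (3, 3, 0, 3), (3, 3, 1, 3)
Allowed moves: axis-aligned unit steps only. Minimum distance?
5
(one shortest path: (1, 3, 1, 0) → (0, 3, 1, 0) → (0, 2, 1, 0) → (0, 2, 2, 0) → (0, 2, 2, 1) → (0, 2, 2, 2))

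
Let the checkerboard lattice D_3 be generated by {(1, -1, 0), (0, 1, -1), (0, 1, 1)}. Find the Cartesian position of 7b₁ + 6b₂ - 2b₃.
(7, -3, -8)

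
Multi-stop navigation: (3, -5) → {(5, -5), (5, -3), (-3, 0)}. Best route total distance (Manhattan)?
15
(one optimal route: (3, -5) → (5, -5) → (5, -3) → (-3, 0))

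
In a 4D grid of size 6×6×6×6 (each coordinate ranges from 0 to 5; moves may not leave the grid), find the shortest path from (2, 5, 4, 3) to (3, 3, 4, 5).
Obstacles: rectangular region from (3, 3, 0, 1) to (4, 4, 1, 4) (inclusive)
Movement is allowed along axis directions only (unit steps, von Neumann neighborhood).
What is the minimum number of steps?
5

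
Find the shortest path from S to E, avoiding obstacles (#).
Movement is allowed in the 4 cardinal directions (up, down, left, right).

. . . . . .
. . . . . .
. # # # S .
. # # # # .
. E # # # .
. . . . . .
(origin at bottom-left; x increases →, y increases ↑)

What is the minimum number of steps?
9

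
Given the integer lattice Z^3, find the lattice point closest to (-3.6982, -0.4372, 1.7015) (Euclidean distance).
(-4, 0, 2)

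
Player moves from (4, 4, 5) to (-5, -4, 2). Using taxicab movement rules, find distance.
20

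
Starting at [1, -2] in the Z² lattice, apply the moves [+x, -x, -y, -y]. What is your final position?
(1, -4)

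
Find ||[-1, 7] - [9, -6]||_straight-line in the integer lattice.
16.4012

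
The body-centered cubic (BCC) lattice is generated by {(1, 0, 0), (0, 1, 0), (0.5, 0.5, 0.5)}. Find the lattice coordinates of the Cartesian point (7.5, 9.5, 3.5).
4b₁ + 6b₂ + 7b₃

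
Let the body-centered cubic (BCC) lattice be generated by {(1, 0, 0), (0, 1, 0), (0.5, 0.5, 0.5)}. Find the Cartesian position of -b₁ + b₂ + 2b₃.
(0, 2, 1)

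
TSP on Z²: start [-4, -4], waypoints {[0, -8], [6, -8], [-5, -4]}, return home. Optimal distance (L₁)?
30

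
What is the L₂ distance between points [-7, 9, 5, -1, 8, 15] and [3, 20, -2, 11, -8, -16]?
40.3856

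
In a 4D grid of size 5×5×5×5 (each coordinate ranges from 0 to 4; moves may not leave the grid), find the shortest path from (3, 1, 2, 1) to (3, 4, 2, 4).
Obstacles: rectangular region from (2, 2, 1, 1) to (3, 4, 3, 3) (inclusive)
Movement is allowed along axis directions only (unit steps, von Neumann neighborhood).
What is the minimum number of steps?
6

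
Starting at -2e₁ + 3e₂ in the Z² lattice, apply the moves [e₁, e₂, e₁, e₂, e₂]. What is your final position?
(0, 6)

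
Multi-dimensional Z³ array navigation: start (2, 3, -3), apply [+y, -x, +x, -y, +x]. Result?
(3, 3, -3)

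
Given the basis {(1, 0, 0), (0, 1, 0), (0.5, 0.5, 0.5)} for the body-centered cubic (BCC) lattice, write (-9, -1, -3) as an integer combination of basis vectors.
-6b₁ + 2b₂ - 6b₃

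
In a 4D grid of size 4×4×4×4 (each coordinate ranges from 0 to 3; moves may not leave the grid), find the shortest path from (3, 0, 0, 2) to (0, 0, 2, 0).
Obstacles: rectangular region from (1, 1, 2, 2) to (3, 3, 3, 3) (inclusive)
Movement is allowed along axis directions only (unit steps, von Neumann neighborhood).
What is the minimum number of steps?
7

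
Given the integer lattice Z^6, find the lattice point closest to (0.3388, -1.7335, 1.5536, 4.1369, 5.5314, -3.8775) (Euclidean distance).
(0, -2, 2, 4, 6, -4)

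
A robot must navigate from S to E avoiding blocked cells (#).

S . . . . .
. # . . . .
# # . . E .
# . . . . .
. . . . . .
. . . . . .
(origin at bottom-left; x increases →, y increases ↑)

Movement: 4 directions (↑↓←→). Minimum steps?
6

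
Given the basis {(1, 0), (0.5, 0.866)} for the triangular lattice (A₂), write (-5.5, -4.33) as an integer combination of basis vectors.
-3b₁ - 5b₂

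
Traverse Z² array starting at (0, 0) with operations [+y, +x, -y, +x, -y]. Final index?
(2, -1)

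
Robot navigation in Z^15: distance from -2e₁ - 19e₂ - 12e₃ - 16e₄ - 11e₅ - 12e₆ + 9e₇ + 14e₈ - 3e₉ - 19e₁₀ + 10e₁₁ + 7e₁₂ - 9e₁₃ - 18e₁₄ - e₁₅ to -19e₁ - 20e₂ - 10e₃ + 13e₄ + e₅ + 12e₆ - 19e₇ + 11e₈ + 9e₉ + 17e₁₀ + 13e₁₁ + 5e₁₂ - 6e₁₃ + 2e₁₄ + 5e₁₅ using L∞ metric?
36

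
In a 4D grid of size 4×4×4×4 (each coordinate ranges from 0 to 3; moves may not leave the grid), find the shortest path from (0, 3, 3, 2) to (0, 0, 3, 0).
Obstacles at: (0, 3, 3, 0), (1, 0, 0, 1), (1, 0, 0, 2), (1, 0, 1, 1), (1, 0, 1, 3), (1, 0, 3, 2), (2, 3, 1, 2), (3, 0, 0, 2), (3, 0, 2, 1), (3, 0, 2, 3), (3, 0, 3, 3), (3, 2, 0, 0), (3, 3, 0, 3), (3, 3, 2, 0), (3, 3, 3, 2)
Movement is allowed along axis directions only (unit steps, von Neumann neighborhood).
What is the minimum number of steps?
5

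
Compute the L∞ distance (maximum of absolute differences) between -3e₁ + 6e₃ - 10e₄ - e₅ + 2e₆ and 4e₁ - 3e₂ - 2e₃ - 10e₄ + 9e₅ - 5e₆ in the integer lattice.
10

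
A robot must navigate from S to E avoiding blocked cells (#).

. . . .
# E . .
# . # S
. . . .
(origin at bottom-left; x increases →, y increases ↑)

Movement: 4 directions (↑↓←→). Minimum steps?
3
(one shortest path: (3, 1) → (3, 2) → (2, 2) → (1, 2))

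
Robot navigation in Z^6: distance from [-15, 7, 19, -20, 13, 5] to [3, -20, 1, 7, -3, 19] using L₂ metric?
50.5767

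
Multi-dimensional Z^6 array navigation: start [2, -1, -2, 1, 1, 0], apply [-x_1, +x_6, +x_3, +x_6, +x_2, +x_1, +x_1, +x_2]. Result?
(3, 1, -1, 1, 1, 2)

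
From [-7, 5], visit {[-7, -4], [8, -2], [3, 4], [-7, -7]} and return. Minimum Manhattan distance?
54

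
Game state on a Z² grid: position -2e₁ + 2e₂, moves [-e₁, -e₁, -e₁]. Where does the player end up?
(-5, 2)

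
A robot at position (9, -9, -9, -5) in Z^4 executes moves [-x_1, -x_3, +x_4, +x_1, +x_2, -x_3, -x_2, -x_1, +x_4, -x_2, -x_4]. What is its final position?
(8, -10, -11, -4)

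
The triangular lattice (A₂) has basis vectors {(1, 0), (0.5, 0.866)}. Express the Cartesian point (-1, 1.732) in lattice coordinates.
-2b₁ + 2b₂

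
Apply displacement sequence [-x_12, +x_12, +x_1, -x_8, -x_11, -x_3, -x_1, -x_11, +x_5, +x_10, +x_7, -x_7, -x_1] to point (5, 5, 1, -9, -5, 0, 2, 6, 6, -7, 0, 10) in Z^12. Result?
(4, 5, 0, -9, -4, 0, 2, 5, 6, -6, -2, 10)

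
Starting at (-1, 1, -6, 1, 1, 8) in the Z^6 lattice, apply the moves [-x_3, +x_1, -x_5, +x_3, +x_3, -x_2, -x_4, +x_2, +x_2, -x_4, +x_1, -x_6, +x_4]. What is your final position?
(1, 2, -5, 0, 0, 7)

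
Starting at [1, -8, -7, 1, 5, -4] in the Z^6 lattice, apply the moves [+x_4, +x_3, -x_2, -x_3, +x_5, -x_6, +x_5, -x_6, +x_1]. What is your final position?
(2, -9, -7, 2, 7, -6)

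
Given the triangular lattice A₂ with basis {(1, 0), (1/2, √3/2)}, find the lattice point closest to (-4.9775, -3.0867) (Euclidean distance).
(-5, -3.464)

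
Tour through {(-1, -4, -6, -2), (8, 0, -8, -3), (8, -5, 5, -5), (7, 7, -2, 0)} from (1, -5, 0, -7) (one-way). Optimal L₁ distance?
71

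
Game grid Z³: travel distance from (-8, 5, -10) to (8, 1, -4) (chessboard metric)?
16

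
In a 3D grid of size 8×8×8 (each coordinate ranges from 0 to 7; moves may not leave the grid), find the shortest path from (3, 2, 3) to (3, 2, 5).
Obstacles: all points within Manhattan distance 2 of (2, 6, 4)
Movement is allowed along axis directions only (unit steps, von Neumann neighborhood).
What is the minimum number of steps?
2
(one shortest path: (3, 2, 3) → (3, 2, 4) → (3, 2, 5))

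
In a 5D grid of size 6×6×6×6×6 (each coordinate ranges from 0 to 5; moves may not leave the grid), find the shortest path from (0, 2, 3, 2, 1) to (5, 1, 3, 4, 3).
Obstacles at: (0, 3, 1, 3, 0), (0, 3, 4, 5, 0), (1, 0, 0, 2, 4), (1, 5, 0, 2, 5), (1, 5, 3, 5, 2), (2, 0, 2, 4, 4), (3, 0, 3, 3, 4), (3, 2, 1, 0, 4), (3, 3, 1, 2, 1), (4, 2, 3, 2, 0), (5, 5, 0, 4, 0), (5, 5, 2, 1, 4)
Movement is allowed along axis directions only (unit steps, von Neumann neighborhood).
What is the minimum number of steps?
10
(one shortest path: (0, 2, 3, 2, 1) → (1, 2, 3, 2, 1) → (2, 2, 3, 2, 1) → (3, 2, 3, 2, 1) → (4, 2, 3, 2, 1) → (5, 2, 3, 2, 1) → (5, 1, 3, 2, 1) → (5, 1, 3, 3, 1) → (5, 1, 3, 4, 1) → (5, 1, 3, 4, 2) → (5, 1, 3, 4, 3))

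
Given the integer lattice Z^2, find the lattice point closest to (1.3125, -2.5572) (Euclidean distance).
(1, -3)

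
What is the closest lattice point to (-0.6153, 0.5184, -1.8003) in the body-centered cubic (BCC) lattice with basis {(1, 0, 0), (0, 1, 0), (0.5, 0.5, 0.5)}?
(-0.5, 0.5, -1.5)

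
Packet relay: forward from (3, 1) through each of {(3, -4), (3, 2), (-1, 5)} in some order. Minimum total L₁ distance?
18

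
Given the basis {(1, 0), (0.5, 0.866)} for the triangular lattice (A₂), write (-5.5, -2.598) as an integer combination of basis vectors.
-4b₁ - 3b₂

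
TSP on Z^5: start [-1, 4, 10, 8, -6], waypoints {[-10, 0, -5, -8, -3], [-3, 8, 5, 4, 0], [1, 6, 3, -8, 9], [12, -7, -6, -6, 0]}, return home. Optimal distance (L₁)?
176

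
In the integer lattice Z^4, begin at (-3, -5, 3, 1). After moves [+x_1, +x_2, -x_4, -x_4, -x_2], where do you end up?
(-2, -5, 3, -1)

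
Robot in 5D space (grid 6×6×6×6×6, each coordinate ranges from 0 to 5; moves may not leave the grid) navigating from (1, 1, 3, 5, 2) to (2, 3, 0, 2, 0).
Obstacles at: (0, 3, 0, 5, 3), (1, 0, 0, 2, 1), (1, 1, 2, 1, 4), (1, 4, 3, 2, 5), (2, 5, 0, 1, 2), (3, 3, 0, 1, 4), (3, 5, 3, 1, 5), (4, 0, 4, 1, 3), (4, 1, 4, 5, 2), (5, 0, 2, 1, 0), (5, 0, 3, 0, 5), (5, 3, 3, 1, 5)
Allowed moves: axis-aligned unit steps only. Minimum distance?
11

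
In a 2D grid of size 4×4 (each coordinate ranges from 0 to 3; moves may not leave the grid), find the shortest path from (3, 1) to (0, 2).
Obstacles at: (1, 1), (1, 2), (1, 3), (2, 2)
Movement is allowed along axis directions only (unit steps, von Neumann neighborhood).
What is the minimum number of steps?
6
(one shortest path: (3, 1) → (2, 1) → (2, 0) → (1, 0) → (0, 0) → (0, 1) → (0, 2))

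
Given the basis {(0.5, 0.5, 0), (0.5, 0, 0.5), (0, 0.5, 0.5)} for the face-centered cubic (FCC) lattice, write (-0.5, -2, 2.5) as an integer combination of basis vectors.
-5b₁ + 4b₂ + b₃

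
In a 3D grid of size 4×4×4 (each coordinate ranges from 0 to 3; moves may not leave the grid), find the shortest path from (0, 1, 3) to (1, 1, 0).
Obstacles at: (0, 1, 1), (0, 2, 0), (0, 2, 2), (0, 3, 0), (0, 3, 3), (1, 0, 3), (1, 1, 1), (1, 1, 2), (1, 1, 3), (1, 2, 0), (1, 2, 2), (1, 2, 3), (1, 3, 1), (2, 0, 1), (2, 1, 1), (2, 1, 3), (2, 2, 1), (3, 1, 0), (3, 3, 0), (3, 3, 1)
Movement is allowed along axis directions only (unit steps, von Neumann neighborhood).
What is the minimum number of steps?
6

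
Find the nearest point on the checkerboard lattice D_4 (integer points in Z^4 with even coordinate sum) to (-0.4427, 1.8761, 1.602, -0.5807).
(-1, 2, 2, -1)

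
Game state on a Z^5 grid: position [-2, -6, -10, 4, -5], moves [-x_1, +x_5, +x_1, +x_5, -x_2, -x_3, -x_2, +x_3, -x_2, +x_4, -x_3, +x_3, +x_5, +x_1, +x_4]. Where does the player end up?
(-1, -9, -10, 6, -2)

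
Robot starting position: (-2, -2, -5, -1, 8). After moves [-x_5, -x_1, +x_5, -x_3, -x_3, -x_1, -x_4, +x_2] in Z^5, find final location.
(-4, -1, -7, -2, 8)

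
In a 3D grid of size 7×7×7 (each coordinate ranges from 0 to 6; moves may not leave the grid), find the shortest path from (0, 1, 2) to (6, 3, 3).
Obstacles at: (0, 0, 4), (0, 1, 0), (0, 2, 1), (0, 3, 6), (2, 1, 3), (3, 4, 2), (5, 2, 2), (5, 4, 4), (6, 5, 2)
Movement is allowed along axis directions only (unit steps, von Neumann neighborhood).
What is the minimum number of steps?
9
(one shortest path: (0, 1, 2) → (1, 1, 2) → (2, 1, 2) → (3, 1, 2) → (4, 1, 2) → (5, 1, 2) → (6, 1, 2) → (6, 2, 2) → (6, 3, 2) → (6, 3, 3))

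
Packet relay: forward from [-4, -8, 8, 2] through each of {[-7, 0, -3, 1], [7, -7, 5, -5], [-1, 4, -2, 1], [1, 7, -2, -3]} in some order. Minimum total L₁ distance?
71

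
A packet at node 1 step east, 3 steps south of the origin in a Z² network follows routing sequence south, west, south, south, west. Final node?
(-1, -6)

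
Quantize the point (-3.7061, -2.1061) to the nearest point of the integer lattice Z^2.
(-4, -2)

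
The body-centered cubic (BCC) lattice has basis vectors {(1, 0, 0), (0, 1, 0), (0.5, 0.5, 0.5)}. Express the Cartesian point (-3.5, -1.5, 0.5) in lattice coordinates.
-4b₁ - 2b₂ + b₃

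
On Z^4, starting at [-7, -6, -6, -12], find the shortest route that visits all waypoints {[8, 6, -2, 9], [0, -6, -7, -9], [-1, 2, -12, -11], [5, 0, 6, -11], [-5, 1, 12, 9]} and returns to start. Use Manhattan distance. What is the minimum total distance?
170
(one optimal route: (-7, -6, -6, -12) → (0, -6, -7, -9) → (8, 6, -2, 9) → (-5, 1, 12, 9) → (5, 0, 6, -11) → (-1, 2, -12, -11) → (-7, -6, -6, -12))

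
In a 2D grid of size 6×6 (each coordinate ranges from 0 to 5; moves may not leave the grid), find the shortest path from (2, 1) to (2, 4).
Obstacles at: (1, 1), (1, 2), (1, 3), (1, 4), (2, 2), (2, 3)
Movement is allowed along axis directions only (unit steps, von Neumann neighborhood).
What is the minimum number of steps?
5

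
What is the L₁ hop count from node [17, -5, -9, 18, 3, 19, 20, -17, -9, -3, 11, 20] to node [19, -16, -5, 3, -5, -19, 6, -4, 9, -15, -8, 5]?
169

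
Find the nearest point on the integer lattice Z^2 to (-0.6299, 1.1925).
(-1, 1)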